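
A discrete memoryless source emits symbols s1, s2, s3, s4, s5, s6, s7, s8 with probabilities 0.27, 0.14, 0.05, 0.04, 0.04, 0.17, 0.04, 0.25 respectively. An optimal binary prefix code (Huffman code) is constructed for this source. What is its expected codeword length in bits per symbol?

Repeatedly combine the two least-probable nodes; the expected code length is the sum of the merged weights.
merge 1/25 + 1/25 → 2/25
merge 1/25 + 1/20 → 9/100
merge 2/25 + 9/100 → 17/100
merge 7/50 + 17/100 → 31/100
merge 17/100 + 1/4 → 21/50
merge 27/100 + 31/100 → 29/50
merge 21/50 + 29/50 → 1
L = 2/25 + 9/100 + 17/100 + 31/100 + 21/50 + 29/50 + 1 = 53/20 = 2.65 bits/symbol.

2.65 bits/symbol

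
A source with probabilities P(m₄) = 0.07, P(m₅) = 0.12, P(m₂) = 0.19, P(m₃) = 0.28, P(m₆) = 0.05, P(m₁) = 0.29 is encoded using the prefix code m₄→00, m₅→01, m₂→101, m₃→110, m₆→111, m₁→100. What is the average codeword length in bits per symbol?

L̄ = Σ pᵢ·ℓᵢ = 0.07·2 + 0.12·2 + 0.19·3 + 0.28·3 + 0.05·3 + 0.29·3 = 2.81 bits/symbol.

2.81 bits/symbol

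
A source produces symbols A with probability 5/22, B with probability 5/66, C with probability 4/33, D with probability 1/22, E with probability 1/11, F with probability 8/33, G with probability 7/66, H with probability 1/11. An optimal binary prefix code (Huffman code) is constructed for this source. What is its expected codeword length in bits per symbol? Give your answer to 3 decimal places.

2.833 bits/symbol

Repeatedly combine the two least-probable nodes; the expected code length is the sum of the merged weights.
merge 1/22 + 5/66 → 4/33
merge 1/11 + 1/11 → 2/11
merge 7/66 + 4/33 → 5/22
merge 4/33 + 2/11 → 10/33
merge 5/22 + 5/22 → 5/11
merge 8/33 + 10/33 → 6/11
merge 5/11 + 6/11 → 1
L = 4/33 + 2/11 + 5/22 + 10/33 + 5/11 + 6/11 + 1 = 17/6 ≈ 2.833 bits/symbol.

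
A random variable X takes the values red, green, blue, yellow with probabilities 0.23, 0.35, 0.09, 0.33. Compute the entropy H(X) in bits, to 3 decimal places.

1.858 bits

H = −Σ pᵢ log₂ pᵢ.
−0.23·log₂(0.23) = 0.4877
−0.35·log₂(0.35) = 0.5301
−0.09·log₂(0.09) = 0.3127
−0.33·log₂(0.33) = 0.5278
Sum ≈ 1.8582 → 1.858 bits.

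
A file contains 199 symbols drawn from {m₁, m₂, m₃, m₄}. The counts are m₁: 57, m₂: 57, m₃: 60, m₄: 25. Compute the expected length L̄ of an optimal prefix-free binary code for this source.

Probabilities are the counts divided by 199.
Repeatedly combine the two least-probable nodes; the expected code length is the sum of the merged weights.
merge 25/199 + 57/199 → 82/199
merge 57/199 + 60/199 → 117/199
merge 82/199 + 117/199 → 1
L = 82/199 + 117/199 + 1 = 2 bits/symbol.

2 bits/symbol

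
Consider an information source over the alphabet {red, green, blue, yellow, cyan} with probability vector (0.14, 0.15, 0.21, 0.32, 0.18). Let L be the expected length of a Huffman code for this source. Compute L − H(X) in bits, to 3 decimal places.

0.038 bits

Entropy H = −Σ p log₂ p ≈ 2.2518 bits.
Huffman merges: 7/50+3/20→29/100; 9/50+21/100→39/100; 29/100+8/25→61/100; 39/100+61/100→1. L = 229/100 ≈ 2.2900.
L − H = 2.2900 − 2.2518 = 0.038 bits.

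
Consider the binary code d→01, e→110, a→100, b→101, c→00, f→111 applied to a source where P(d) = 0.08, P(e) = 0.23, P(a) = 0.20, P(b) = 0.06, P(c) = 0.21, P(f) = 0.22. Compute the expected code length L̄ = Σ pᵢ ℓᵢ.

2.71 bits/symbol

L̄ = Σ pᵢ·ℓᵢ = 0.08·2 + 0.23·3 + 0.20·3 + 0.06·3 + 0.21·2 + 0.22·3 = 2.71 bits/symbol.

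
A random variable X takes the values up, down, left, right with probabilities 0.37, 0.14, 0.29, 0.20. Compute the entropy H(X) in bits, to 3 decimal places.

1.910 bits

H = −Σ pᵢ log₂ pᵢ.
−0.37·log₂(0.37) = 0.5307
−0.14·log₂(0.14) = 0.3971
−0.29·log₂(0.29) = 0.5179
−0.20·log₂(0.20) = 0.4644
Sum ≈ 1.9101 → 1.910 bits.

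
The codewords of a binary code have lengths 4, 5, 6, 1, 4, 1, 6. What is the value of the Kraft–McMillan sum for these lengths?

With common denominator 2^6 = 64: Σ 2^(−ℓᵢ) = 4/64 + 2/64 + 1/64 + 32/64 + 4/64 + 32/64 + 1/64 = 76/64 = 1.1875.

1.1875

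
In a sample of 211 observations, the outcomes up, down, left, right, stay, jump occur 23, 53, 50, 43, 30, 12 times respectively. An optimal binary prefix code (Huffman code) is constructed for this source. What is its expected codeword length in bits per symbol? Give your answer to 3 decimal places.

Probabilities are the counts divided by 211.
Repeatedly combine the two least-probable nodes; the expected code length is the sum of the merged weights.
merge 12/211 + 23/211 → 35/211
merge 30/211 + 35/211 → 65/211
merge 43/211 + 50/211 → 93/211
merge 53/211 + 65/211 → 118/211
merge 93/211 + 118/211 → 1
L = 35/211 + 65/211 + 93/211 + 118/211 + 1 = 522/211 ≈ 2.474 bits/symbol.

2.474 bits/symbol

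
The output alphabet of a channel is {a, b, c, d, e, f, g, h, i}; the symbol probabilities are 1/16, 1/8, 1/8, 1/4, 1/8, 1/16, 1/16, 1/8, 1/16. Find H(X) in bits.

3 bits

Each probability is a power of 1/2, so log₂(1/p) is an integer.
H = Σ p·log₂(1/p) = 1/16·4 + 1/8·3 + 1/8·3 + 1/4·2 + 1/8·3 + 1/16·4 + 1/16·4 + 1/8·3 + 1/16·4 = 3 bits.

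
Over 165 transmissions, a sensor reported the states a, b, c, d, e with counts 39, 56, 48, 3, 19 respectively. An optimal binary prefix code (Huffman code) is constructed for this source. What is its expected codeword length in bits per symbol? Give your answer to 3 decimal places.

2.133 bits/symbol

Probabilities are the counts divided by 165.
Repeatedly combine the two least-probable nodes; the expected code length is the sum of the merged weights.
merge 1/55 + 19/165 → 2/15
merge 2/15 + 13/55 → 61/165
merge 16/55 + 56/165 → 104/165
merge 61/165 + 104/165 → 1
L = 2/15 + 61/165 + 104/165 + 1 = 32/15 ≈ 2.133 bits/symbol.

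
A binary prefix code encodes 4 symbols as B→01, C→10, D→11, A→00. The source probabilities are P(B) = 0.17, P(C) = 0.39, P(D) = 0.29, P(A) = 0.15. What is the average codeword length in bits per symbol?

2 bits/symbol

L̄ = Σ pᵢ·ℓᵢ = 0.17·2 + 0.39·2 + 0.29·2 + 0.15·2 = 2 bits/symbol.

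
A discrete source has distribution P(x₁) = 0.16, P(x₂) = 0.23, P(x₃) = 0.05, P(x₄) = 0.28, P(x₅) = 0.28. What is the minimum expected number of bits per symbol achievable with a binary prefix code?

Repeatedly combine the two least-probable nodes; the expected code length is the sum of the merged weights.
merge 1/20 + 4/25 → 21/100
merge 21/100 + 23/100 → 11/25
merge 7/25 + 7/25 → 14/25
merge 11/25 + 14/25 → 1
L = 21/100 + 11/25 + 14/25 + 1 = 221/100 = 2.21 bits/symbol.

2.21 bits/symbol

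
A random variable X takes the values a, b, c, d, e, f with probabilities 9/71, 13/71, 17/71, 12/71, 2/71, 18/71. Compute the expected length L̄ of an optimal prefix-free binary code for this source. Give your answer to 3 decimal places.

2.479 bits/symbol

Repeatedly combine the two least-probable nodes; the expected code length is the sum of the merged weights.
merge 2/71 + 9/71 → 11/71
merge 11/71 + 12/71 → 23/71
merge 13/71 + 17/71 → 30/71
merge 18/71 + 23/71 → 41/71
merge 30/71 + 41/71 → 1
L = 11/71 + 23/71 + 30/71 + 41/71 + 1 = 176/71 ≈ 2.479 bits/symbol.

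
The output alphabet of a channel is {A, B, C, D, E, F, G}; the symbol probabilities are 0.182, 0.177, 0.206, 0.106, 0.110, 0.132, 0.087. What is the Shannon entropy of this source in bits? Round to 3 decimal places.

2.745 bits

H = −Σ pᵢ log₂ pᵢ.
−0.182·log₂(0.182) = 0.4474
−0.177·log₂(0.177) = 0.4422
−0.206·log₂(0.206) = 0.4695
−0.106·log₂(0.106) = 0.3432
−0.110·log₂(0.110) = 0.3503
−0.132·log₂(0.132) = 0.3856
−0.087·log₂(0.087) = 0.3065
Sum ≈ 2.7447 → 2.745 bits.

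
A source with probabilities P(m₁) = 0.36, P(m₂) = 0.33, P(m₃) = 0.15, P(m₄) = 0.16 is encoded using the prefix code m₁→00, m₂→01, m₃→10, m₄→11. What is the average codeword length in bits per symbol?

2 bits/symbol

L̄ = Σ pᵢ·ℓᵢ = 0.36·2 + 0.33·2 + 0.15·2 + 0.16·2 = 2 bits/symbol.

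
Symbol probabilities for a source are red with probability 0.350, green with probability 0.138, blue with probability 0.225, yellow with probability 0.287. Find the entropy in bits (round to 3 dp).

H = −Σ pᵢ log₂ pᵢ.
−0.350·log₂(0.350) = 0.5301
−0.138·log₂(0.138) = 0.3943
−0.225·log₂(0.225) = 0.4842
−0.287·log₂(0.287) = 0.5169
Sum ≈ 1.9255 → 1.925 bits.

1.925 bits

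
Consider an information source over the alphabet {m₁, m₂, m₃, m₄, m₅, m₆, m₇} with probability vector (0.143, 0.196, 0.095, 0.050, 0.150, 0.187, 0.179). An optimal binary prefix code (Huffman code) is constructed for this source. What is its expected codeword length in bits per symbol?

Repeatedly combine the two least-probable nodes; the expected code length is the sum of the merged weights.
merge 1/20 + 19/200 → 29/200
merge 143/1000 + 29/200 → 36/125
merge 3/20 + 179/1000 → 329/1000
merge 187/1000 + 49/250 → 383/1000
merge 36/125 + 329/1000 → 617/1000
merge 383/1000 + 617/1000 → 1
L = 29/200 + 36/125 + 329/1000 + 383/1000 + 617/1000 + 1 = 1381/500 = 2.762 bits/symbol.

2.762 bits/symbol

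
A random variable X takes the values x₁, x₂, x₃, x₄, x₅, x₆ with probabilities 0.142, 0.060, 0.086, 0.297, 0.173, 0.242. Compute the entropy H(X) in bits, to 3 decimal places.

2.401 bits

H = −Σ pᵢ log₂ pᵢ.
−0.142·log₂(0.142) = 0.3999
−0.060·log₂(0.060) = 0.2435
−0.086·log₂(0.086) = 0.3044
−0.297·log₂(0.297) = 0.5202
−0.173·log₂(0.173) = 0.4379
−0.242·log₂(0.242) = 0.4954
Sum ≈ 2.4012 → 2.401 bits.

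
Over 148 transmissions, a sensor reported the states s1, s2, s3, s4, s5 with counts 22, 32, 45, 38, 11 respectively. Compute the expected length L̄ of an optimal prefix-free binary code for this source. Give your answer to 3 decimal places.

Probabilities are the counts divided by 148.
Repeatedly combine the two least-probable nodes; the expected code length is the sum of the merged weights.
merge 11/148 + 11/74 → 33/148
merge 8/37 + 33/148 → 65/148
merge 19/74 + 45/148 → 83/148
merge 65/148 + 83/148 → 1
L = 33/148 + 65/148 + 83/148 + 1 = 329/148 ≈ 2.223 bits/symbol.

2.223 bits/symbol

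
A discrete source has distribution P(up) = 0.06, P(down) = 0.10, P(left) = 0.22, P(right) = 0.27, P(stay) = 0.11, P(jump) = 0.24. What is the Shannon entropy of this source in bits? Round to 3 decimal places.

2.411 bits

H = −Σ pᵢ log₂ pᵢ.
−0.06·log₂(0.06) = 0.2435
−0.10·log₂(0.10) = 0.3322
−0.22·log₂(0.22) = 0.4806
−0.27·log₂(0.27) = 0.5100
−0.11·log₂(0.11) = 0.3503
−0.24·log₂(0.24) = 0.4941
Sum ≈ 2.4107 → 2.411 bits.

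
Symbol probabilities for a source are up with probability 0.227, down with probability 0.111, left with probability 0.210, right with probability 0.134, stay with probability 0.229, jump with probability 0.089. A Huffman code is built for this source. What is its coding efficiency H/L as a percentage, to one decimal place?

98.5%

Entropy H = −Σ p log₂ p ≈ 2.4966 bits.
Huffman merges: 89/1000+111/1000→1/5; 67/500+1/5→167/500; 21/100+227/1000→437/1000; 229/1000+167/500→563/1000; 437/1000+563/1000→1. L = 1267/500 ≈ 2.5340.
Efficiency = H/L = 2.4966/2.5340 = 98.5%.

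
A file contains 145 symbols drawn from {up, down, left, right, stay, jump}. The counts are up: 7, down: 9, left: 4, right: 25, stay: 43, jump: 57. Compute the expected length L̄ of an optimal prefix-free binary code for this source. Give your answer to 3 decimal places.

2.131 bits/symbol

Probabilities are the counts divided by 145.
Repeatedly combine the two least-probable nodes; the expected code length is the sum of the merged weights.
merge 4/145 + 7/145 → 11/145
merge 9/145 + 11/145 → 4/29
merge 4/29 + 5/29 → 9/29
merge 43/145 + 9/29 → 88/145
merge 57/145 + 88/145 → 1
L = 11/145 + 4/29 + 9/29 + 88/145 + 1 = 309/145 ≈ 2.131 bits/symbol.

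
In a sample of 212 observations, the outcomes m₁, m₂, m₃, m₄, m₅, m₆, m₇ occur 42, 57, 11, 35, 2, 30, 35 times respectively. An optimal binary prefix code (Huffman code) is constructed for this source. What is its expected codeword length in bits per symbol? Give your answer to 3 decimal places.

Probabilities are the counts divided by 212.
Repeatedly combine the two least-probable nodes; the expected code length is the sum of the merged weights.
merge 1/106 + 11/212 → 13/212
merge 13/212 + 15/106 → 43/212
merge 35/212 + 35/212 → 35/106
merge 21/106 + 43/212 → 85/212
merge 57/212 + 35/106 → 127/212
merge 85/212 + 127/212 → 1
L = 13/212 + 43/212 + 35/106 + 85/212 + 127/212 + 1 = 275/106 ≈ 2.594 bits/symbol.

2.594 bits/symbol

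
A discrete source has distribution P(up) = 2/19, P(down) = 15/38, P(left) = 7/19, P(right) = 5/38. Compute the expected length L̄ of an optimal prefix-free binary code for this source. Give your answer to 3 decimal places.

1.842 bits/symbol

Repeatedly combine the two least-probable nodes; the expected code length is the sum of the merged weights.
merge 2/19 + 5/38 → 9/38
merge 9/38 + 7/19 → 23/38
merge 15/38 + 23/38 → 1
L = 9/38 + 23/38 + 1 = 35/19 ≈ 1.842 bits/symbol.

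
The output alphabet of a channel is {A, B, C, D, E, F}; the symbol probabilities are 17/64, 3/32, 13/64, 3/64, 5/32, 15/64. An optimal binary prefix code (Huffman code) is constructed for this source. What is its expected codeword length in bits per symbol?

Repeatedly combine the two least-probable nodes; the expected code length is the sum of the merged weights.
merge 3/64 + 3/32 → 9/64
merge 9/64 + 5/32 → 19/64
merge 13/64 + 15/64 → 7/16
merge 17/64 + 19/64 → 9/16
merge 7/16 + 9/16 → 1
L = 9/64 + 19/64 + 7/16 + 9/16 + 1 = 39/16 = 2.4375 bits/symbol.

2.4375 bits/symbol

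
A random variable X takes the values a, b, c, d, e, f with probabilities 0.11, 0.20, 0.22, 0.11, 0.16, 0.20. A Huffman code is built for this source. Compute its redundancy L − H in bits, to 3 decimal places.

0.047 bits

Entropy H = −Σ p log₂ p ≈ 2.5329 bits.
Huffman merges: 11/100+11/100→11/50; 4/25+1/5→9/25; 1/5+11/50→21/50; 11/50+9/25→29/50; 21/50+29/50→1. L = 129/50 ≈ 2.5800.
L − H = 2.5800 − 2.5329 = 0.047 bits.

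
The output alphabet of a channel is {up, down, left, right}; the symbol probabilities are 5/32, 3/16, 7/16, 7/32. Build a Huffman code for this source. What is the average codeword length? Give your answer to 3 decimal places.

1.906 bits/symbol

Repeatedly combine the two least-probable nodes; the expected code length is the sum of the merged weights.
merge 5/32 + 3/16 → 11/32
merge 7/32 + 11/32 → 9/16
merge 7/16 + 9/16 → 1
L = 11/32 + 9/16 + 1 = 61/32 ≈ 1.906 bits/symbol.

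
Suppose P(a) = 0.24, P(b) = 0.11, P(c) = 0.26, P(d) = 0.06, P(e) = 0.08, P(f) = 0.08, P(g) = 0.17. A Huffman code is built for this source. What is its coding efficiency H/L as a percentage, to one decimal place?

98.9%

Entropy H = −Σ p log₂ p ≈ 2.6108 bits.
Huffman merges: 3/50+2/25→7/50; 2/25+11/100→19/100; 7/50+17/100→31/100; 19/100+6/25→43/100; 13/50+31/100→57/100; 43/100+57/100→1. L = 66/25 ≈ 2.6400.
Efficiency = H/L = 2.6108/2.6400 = 98.9%.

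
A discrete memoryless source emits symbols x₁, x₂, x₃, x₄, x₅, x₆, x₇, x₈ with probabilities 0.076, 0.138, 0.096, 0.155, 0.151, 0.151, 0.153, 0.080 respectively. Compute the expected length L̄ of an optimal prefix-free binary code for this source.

3 bits/symbol

Repeatedly combine the two least-probable nodes; the expected code length is the sum of the merged weights.
merge 19/250 + 2/25 → 39/250
merge 12/125 + 69/500 → 117/500
merge 151/1000 + 151/1000 → 151/500
merge 153/1000 + 31/200 → 77/250
merge 39/250 + 117/500 → 39/100
merge 151/500 + 77/250 → 61/100
merge 39/100 + 61/100 → 1
L = 39/250 + 117/500 + 151/500 + 77/250 + 39/100 + 61/100 + 1 = 3 bits/symbol.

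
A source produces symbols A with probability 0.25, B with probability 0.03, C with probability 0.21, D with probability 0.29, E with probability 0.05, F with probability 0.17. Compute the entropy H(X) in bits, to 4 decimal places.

H = −Σ pᵢ log₂ pᵢ.
−0.25·log₂(0.25) = 0.5000
−0.03·log₂(0.03) = 0.1518
−0.21·log₂(0.21) = 0.4728
−0.29·log₂(0.29) = 0.5179
−0.05·log₂(0.05) = 0.2161
−0.17·log₂(0.17) = 0.4346
Sum ≈ 2.2932 → 2.2932 bits.

2.2932 bits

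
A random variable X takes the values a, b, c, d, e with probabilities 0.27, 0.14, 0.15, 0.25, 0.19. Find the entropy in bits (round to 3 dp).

2.273 bits

H = −Σ pᵢ log₂ pᵢ.
−0.27·log₂(0.27) = 0.5100
−0.14·log₂(0.14) = 0.3971
−0.15·log₂(0.15) = 0.4105
−0.25·log₂(0.25) = 0.5000
−0.19·log₂(0.19) = 0.4552
Sum ≈ 2.2729 → 2.273 bits.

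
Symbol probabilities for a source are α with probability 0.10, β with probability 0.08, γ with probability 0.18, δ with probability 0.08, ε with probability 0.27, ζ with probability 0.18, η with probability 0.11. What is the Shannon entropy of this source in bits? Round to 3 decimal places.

2.666 bits

H = −Σ pᵢ log₂ pᵢ.
−0.10·log₂(0.10) = 0.3322
−0.08·log₂(0.08) = 0.2915
−0.18·log₂(0.18) = 0.4453
−0.08·log₂(0.08) = 0.2915
−0.27·log₂(0.27) = 0.5100
−0.18·log₂(0.18) = 0.4453
−0.11·log₂(0.11) = 0.3503
Sum ≈ 2.6661 → 2.666 bits.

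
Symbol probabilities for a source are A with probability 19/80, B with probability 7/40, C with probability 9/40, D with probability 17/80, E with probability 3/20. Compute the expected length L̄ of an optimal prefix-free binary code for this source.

2.325 bits/symbol

Repeatedly combine the two least-probable nodes; the expected code length is the sum of the merged weights.
merge 3/20 + 7/40 → 13/40
merge 17/80 + 9/40 → 7/16
merge 19/80 + 13/40 → 9/16
merge 7/16 + 9/16 → 1
L = 13/40 + 7/16 + 9/16 + 1 = 93/40 = 2.325 bits/symbol.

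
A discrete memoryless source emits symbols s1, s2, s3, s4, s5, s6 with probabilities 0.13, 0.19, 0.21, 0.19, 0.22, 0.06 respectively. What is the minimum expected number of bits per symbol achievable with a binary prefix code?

Repeatedly combine the two least-probable nodes; the expected code length is the sum of the merged weights.
merge 3/50 + 13/100 → 19/100
merge 19/100 + 19/100 → 19/50
merge 19/100 + 21/100 → 2/5
merge 11/50 + 19/50 → 3/5
merge 2/5 + 3/5 → 1
L = 19/100 + 19/50 + 2/5 + 3/5 + 1 = 257/100 = 2.57 bits/symbol.

2.57 bits/symbol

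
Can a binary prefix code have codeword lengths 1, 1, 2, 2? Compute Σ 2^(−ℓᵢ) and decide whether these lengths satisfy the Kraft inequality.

1.5; no

With common denominator 2^2 = 4: Σ 2^(−ℓᵢ) = 2/4 + 2/4 + 1/4 + 1/4 = 6/4 = 1.5.
Kraft's inequality requires Σ ≤ 1; here Σ = 1.5 > 1, so no such prefix code exists.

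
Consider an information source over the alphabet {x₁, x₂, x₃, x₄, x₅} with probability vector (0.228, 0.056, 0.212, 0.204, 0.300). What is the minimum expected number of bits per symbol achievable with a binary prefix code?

2.26 bits/symbol

Repeatedly combine the two least-probable nodes; the expected code length is the sum of the merged weights.
merge 7/125 + 51/250 → 13/50
merge 53/250 + 57/250 → 11/25
merge 13/50 + 3/10 → 14/25
merge 11/25 + 14/25 → 1
L = 13/50 + 11/25 + 14/25 + 1 = 113/50 = 2.26 bits/symbol.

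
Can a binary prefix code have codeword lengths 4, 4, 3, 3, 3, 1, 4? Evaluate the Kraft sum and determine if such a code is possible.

1.0625; no

With common denominator 2^4 = 16: Σ 2^(−ℓᵢ) = 1/16 + 1/16 + 2/16 + 2/16 + 2/16 + 8/16 + 1/16 = 17/16 = 1.0625.
Kraft's inequality requires Σ ≤ 1; here Σ = 1.0625 > 1, so no such prefix code exists.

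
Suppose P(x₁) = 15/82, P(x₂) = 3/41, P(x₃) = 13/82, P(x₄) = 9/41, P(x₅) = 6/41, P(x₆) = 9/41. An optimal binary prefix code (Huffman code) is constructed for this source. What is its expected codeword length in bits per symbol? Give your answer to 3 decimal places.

Repeatedly combine the two least-probable nodes; the expected code length is the sum of the merged weights.
merge 3/41 + 6/41 → 9/41
merge 13/82 + 15/82 → 14/41
merge 9/41 + 9/41 → 18/41
merge 9/41 + 14/41 → 23/41
merge 18/41 + 23/41 → 1
L = 9/41 + 14/41 + 18/41 + 23/41 + 1 = 105/41 ≈ 2.561 bits/symbol.

2.561 bits/symbol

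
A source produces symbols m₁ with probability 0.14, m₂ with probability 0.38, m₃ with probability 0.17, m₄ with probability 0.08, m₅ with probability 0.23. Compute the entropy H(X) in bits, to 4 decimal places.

H = −Σ pᵢ log₂ pᵢ.
−0.14·log₂(0.14) = 0.3971
−0.38·log₂(0.38) = 0.5305
−0.17·log₂(0.17) = 0.4346
−0.08·log₂(0.08) = 0.2915
−0.23·log₂(0.23) = 0.4877
Sum ≈ 2.1413 → 2.1413 bits.

2.1413 bits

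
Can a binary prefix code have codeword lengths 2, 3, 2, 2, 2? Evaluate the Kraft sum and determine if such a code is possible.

With common denominator 2^3 = 8: Σ 2^(−ℓᵢ) = 2/8 + 1/8 + 2/8 + 2/8 + 2/8 = 9/8 = 1.125.
Kraft's inequality requires Σ ≤ 1; here Σ = 1.125 > 1, so no such prefix code exists.

1.125; no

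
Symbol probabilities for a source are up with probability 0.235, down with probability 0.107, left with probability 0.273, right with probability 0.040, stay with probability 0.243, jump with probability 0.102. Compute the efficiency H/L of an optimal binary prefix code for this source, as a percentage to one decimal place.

98.9%

Entropy H = −Σ p log₂ p ≈ 2.3649 bits.
Huffman merges: 1/25+51/500→71/500; 107/1000+71/500→249/1000; 47/200+243/1000→239/500; 249/1000+273/1000→261/500; 239/500+261/500→1. L = 2391/1000 ≈ 2.3910.
Efficiency = H/L = 2.3649/2.3910 = 98.9%.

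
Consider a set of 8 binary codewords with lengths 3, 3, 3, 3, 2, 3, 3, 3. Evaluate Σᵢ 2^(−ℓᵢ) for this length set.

With common denominator 2^3 = 8: Σ 2^(−ℓᵢ) = 1/8 + 1/8 + 1/8 + 1/8 + 2/8 + 1/8 + 1/8 + 1/8 = 9/8 = 1.125.

1.125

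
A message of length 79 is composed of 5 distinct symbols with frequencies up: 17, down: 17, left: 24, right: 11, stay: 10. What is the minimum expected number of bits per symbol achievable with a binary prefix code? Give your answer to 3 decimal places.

2.266 bits/symbol

Probabilities are the counts divided by 79.
Repeatedly combine the two least-probable nodes; the expected code length is the sum of the merged weights.
merge 10/79 + 11/79 → 21/79
merge 17/79 + 17/79 → 34/79
merge 21/79 + 24/79 → 45/79
merge 34/79 + 45/79 → 1
L = 21/79 + 34/79 + 45/79 + 1 = 179/79 ≈ 2.266 bits/symbol.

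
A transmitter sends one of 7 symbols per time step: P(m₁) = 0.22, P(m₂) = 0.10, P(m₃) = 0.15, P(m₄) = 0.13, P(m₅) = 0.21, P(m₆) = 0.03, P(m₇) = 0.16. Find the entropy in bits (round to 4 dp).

H = −Σ pᵢ log₂ pᵢ.
−0.22·log₂(0.22) = 0.4806
−0.10·log₂(0.10) = 0.3322
−0.15·log₂(0.15) = 0.4105
−0.13·log₂(0.13) = 0.3826
−0.21·log₂(0.21) = 0.4728
−0.03·log₂(0.03) = 0.1518
−0.16·log₂(0.16) = 0.4230
Sum ≈ 2.6536 → 2.6536 bits.

2.6536 bits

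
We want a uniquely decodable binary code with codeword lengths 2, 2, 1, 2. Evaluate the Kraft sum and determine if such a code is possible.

With common denominator 2^2 = 4: Σ 2^(−ℓᵢ) = 1/4 + 1/4 + 2/4 + 1/4 = 5/4 = 1.25.
Kraft's inequality requires Σ ≤ 1; here Σ = 1.25 > 1, so no such prefix code exists.

1.25; no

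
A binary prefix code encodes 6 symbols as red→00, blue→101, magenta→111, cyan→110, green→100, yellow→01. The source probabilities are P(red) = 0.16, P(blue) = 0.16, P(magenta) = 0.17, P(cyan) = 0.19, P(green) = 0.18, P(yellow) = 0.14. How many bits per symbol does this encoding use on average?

2.7 bits/symbol

L̄ = Σ pᵢ·ℓᵢ = 0.16·2 + 0.16·3 + 0.17·3 + 0.19·3 + 0.18·3 + 0.14·2 = 2.7 bits/symbol.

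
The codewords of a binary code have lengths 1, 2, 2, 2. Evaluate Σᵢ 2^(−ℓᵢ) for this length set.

1.25

With common denominator 2^2 = 4: Σ 2^(−ℓᵢ) = 2/4 + 1/4 + 1/4 + 1/4 = 5/4 = 1.25.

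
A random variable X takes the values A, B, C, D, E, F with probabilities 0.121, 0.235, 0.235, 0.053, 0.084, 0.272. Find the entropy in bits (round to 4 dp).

H = −Σ pᵢ log₂ pᵢ.
−0.121·log₂(0.121) = 0.3687
−0.235·log₂(0.235) = 0.4910
−0.235·log₂(0.235) = 0.4910
−0.053·log₂(0.053) = 0.2246
−0.084·log₂(0.084) = 0.3002
−0.272·log₂(0.272) = 0.5109
Sum ≈ 2.3863 → 2.3863 bits.

2.3863 bits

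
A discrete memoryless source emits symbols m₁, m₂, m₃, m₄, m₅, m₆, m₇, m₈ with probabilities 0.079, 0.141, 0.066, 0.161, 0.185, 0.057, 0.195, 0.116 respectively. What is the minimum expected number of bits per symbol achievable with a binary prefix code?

2.928 bits/symbol

Repeatedly combine the two least-probable nodes; the expected code length is the sum of the merged weights.
merge 57/1000 + 33/500 → 123/1000
merge 79/1000 + 29/250 → 39/200
merge 123/1000 + 141/1000 → 33/125
merge 161/1000 + 37/200 → 173/500
merge 39/200 + 39/200 → 39/100
merge 33/125 + 173/500 → 61/100
merge 39/100 + 61/100 → 1
L = 123/1000 + 39/200 + 33/125 + 173/500 + 39/100 + 61/100 + 1 = 366/125 = 2.928 bits/symbol.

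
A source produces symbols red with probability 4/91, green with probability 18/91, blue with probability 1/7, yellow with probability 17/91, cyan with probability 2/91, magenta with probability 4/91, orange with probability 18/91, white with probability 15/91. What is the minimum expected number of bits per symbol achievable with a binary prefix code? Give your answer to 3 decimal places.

2.780 bits/symbol

Repeatedly combine the two least-probable nodes; the expected code length is the sum of the merged weights.
merge 2/91 + 4/91 → 6/91
merge 4/91 + 6/91 → 10/91
merge 10/91 + 1/7 → 23/91
merge 15/91 + 17/91 → 32/91
merge 18/91 + 18/91 → 36/91
merge 23/91 + 32/91 → 55/91
merge 36/91 + 55/91 → 1
L = 6/91 + 10/91 + 23/91 + 32/91 + 36/91 + 55/91 + 1 = 253/91 ≈ 2.780 bits/symbol.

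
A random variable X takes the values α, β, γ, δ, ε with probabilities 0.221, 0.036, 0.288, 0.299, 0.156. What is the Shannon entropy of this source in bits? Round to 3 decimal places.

2.110 bits

H = −Σ pᵢ log₂ pᵢ.
−0.221·log₂(0.221) = 0.4813
−0.036·log₂(0.036) = 0.1727
−0.288·log₂(0.288) = 0.5172
−0.299·log₂(0.299) = 0.5208
−0.156·log₂(0.156) = 0.4181
Sum ≈ 2.1101 → 2.110 bits.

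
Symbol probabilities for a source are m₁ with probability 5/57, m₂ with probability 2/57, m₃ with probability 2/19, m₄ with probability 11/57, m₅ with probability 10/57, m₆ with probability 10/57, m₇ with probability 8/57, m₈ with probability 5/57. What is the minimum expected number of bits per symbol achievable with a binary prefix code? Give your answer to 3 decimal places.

2.930 bits/symbol

Repeatedly combine the two least-probable nodes; the expected code length is the sum of the merged weights.
merge 2/57 + 5/57 → 7/57
merge 5/57 + 2/19 → 11/57
merge 7/57 + 8/57 → 5/19
merge 10/57 + 10/57 → 20/57
merge 11/57 + 11/57 → 22/57
merge 5/19 + 20/57 → 35/57
merge 22/57 + 35/57 → 1
L = 7/57 + 11/57 + 5/19 + 20/57 + 22/57 + 35/57 + 1 = 167/57 ≈ 2.930 bits/symbol.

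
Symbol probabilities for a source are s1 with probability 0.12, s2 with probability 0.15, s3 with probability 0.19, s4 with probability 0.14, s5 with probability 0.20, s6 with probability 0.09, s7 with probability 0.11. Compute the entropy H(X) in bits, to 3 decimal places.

2.757 bits

H = −Σ pᵢ log₂ pᵢ.
−0.12·log₂(0.12) = 0.3671
−0.15·log₂(0.15) = 0.4105
−0.19·log₂(0.19) = 0.4552
−0.14·log₂(0.14) = 0.3971
−0.20·log₂(0.20) = 0.4644
−0.09·log₂(0.09) = 0.3127
−0.11·log₂(0.11) = 0.3503
Sum ≈ 2.7573 → 2.757 bits.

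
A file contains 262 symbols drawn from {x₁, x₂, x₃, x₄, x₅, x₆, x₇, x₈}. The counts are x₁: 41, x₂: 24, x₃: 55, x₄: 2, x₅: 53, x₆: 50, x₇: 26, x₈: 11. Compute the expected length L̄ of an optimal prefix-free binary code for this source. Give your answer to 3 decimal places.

Probabilities are the counts divided by 262.
Repeatedly combine the two least-probable nodes; the expected code length is the sum of the merged weights.
merge 1/131 + 11/262 → 13/262
merge 13/262 + 12/131 → 37/262
merge 13/131 + 37/262 → 63/262
merge 41/262 + 25/131 → 91/262
merge 53/262 + 55/262 → 54/131
merge 63/262 + 91/262 → 77/131
merge 54/131 + 77/131 → 1
L = 13/262 + 37/262 + 63/262 + 91/262 + 54/131 + 77/131 + 1 = 364/131 ≈ 2.779 bits/symbol.

2.779 bits/symbol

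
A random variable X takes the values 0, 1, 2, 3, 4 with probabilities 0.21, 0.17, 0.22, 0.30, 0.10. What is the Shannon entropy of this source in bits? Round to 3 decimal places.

H = −Σ pᵢ log₂ pᵢ.
−0.21·log₂(0.21) = 0.4728
−0.17·log₂(0.17) = 0.4346
−0.22·log₂(0.22) = 0.4806
−0.30·log₂(0.30) = 0.5211
−0.10·log₂(0.10) = 0.3322
Sum ≈ 2.2413 → 2.241 bits.

2.241 bits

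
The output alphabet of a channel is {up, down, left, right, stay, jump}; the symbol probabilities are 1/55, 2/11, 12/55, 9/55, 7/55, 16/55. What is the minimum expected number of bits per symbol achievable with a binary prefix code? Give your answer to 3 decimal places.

Repeatedly combine the two least-probable nodes; the expected code length is the sum of the merged weights.
merge 1/55 + 7/55 → 8/55
merge 8/55 + 9/55 → 17/55
merge 2/11 + 12/55 → 2/5
merge 16/55 + 17/55 → 3/5
merge 2/5 + 3/5 → 1
L = 8/55 + 17/55 + 2/5 + 3/5 + 1 = 27/11 ≈ 2.455 bits/symbol.

2.455 bits/symbol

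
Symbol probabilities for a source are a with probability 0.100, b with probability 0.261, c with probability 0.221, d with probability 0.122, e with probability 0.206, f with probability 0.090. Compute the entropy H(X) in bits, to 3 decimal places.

2.472 bits

H = −Σ pᵢ log₂ pᵢ.
−0.100·log₂(0.100) = 0.3322
−0.261·log₂(0.261) = 0.5058
−0.221·log₂(0.221) = 0.4813
−0.122·log₂(0.122) = 0.3703
−0.206·log₂(0.206) = 0.4695
−0.090·log₂(0.090) = 0.3127
Sum ≈ 2.4718 → 2.472 bits.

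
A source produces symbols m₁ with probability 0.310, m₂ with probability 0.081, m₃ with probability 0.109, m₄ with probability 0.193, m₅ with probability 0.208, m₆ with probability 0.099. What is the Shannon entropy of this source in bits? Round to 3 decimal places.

2.426 bits

H = −Σ pᵢ log₂ pᵢ.
−0.310·log₂(0.310) = 0.5238
−0.081·log₂(0.081) = 0.2937
−0.109·log₂(0.109) = 0.3485
−0.193·log₂(0.193) = 0.4581
−0.208·log₂(0.208) = 0.4712
−0.099·log₂(0.099) = 0.3303
Sum ≈ 2.4256 → 2.426 bits.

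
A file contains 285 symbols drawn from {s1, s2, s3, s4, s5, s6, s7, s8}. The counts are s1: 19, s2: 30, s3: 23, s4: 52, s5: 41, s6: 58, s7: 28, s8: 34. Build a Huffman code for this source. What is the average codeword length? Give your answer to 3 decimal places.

2.944 bits/symbol

Probabilities are the counts divided by 285.
Repeatedly combine the two least-probable nodes; the expected code length is the sum of the merged weights.
merge 1/15 + 23/285 → 14/95
merge 28/285 + 2/19 → 58/285
merge 34/285 + 41/285 → 5/19
merge 14/95 + 52/285 → 94/285
merge 58/285 + 58/285 → 116/285
merge 5/19 + 94/285 → 169/285
merge 116/285 + 169/285 → 1
L = 14/95 + 58/285 + 5/19 + 94/285 + 116/285 + 169/285 + 1 = 839/285 ≈ 2.944 bits/symbol.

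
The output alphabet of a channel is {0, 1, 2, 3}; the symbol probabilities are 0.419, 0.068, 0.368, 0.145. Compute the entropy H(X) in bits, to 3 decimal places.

1.724 bits

H = −Σ pᵢ log₂ pᵢ.
−0.419·log₂(0.419) = 0.5258
−0.068·log₂(0.068) = 0.2637
−0.368·log₂(0.368) = 0.5307
−0.145·log₂(0.145) = 0.4040
Sum ≈ 1.7243 → 1.724 bits.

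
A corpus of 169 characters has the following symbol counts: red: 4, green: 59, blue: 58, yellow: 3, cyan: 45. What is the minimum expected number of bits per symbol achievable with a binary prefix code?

2 bits/symbol

Probabilities are the counts divided by 169.
Repeatedly combine the two least-probable nodes; the expected code length is the sum of the merged weights.
merge 3/169 + 4/169 → 7/169
merge 7/169 + 45/169 → 4/13
merge 4/13 + 58/169 → 110/169
merge 59/169 + 110/169 → 1
L = 7/169 + 4/13 + 110/169 + 1 = 2 bits/symbol.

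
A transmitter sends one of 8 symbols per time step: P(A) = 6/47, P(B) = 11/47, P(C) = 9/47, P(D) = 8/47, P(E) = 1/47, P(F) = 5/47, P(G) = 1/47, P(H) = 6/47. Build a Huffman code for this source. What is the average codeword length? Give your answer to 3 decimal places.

2.766 bits/symbol

Repeatedly combine the two least-probable nodes; the expected code length is the sum of the merged weights.
merge 1/47 + 1/47 → 2/47
merge 2/47 + 5/47 → 7/47
merge 6/47 + 6/47 → 12/47
merge 7/47 + 8/47 → 15/47
merge 9/47 + 11/47 → 20/47
merge 12/47 + 15/47 → 27/47
merge 20/47 + 27/47 → 1
L = 2/47 + 7/47 + 12/47 + 15/47 + 20/47 + 27/47 + 1 = 130/47 ≈ 2.766 bits/symbol.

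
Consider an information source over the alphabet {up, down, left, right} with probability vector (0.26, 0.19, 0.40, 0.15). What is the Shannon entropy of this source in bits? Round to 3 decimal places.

1.900 bits

H = −Σ pᵢ log₂ pᵢ.
−0.26·log₂(0.26) = 0.5053
−0.19·log₂(0.19) = 0.4552
−0.40·log₂(0.40) = 0.5288
−0.15·log₂(0.15) = 0.4105
Sum ≈ 1.8998 → 1.900 bits.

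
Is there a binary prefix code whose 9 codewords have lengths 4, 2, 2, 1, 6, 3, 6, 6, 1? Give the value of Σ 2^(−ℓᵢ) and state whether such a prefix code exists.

With common denominator 2^6 = 64: Σ 2^(−ℓᵢ) = 4/64 + 16/64 + 16/64 + 32/64 + 1/64 + 8/64 + 1/64 + 1/64 + 32/64 = 111/64 = 1.734375.
Kraft's inequality requires Σ ≤ 1; here Σ = 1.734375 > 1, so no such prefix code exists.

1.734375; no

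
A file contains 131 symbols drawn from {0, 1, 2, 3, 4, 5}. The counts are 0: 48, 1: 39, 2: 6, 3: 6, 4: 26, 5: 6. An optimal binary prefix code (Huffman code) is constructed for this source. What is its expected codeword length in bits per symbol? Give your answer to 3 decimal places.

Probabilities are the counts divided by 131.
Repeatedly combine the two least-probable nodes; the expected code length is the sum of the merged weights.
merge 6/131 + 6/131 → 12/131
merge 6/131 + 12/131 → 18/131
merge 18/131 + 26/131 → 44/131
merge 39/131 + 44/131 → 83/131
merge 48/131 + 83/131 → 1
L = 12/131 + 18/131 + 44/131 + 83/131 + 1 = 288/131 ≈ 2.198 bits/symbol.

2.198 bits/symbol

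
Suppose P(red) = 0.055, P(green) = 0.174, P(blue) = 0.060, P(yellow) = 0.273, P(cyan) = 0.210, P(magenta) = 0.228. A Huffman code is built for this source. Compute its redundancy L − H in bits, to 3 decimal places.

0.021 bits

Entropy H = −Σ p log₂ p ≈ 2.3831 bits.
Huffman merges: 11/200+3/50→23/200; 23/200+87/500→289/1000; 21/100+57/250→219/500; 273/1000+289/1000→281/500; 219/500+281/500→1. L = 601/250 ≈ 2.4040.
L − H = 2.4040 − 2.3831 = 0.021 bits.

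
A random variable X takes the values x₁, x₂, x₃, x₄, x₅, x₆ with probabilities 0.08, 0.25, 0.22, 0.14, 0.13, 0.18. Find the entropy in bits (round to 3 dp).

H = −Σ pᵢ log₂ pᵢ.
−0.08·log₂(0.08) = 0.2915
−0.25·log₂(0.25) = 0.5000
−0.22·log₂(0.22) = 0.4806
−0.14·log₂(0.14) = 0.3971
−0.13·log₂(0.13) = 0.3826
−0.18·log₂(0.18) = 0.4453
Sum ≈ 2.4971 → 2.497 bits.

2.497 bits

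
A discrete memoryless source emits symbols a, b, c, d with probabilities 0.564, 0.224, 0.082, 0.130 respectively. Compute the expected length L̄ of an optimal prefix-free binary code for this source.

1.648 bits/symbol

Repeatedly combine the two least-probable nodes; the expected code length is the sum of the merged weights.
merge 41/500 + 13/100 → 53/250
merge 53/250 + 28/125 → 109/250
merge 109/250 + 141/250 → 1
L = 53/250 + 109/250 + 1 = 206/125 = 1.648 bits/symbol.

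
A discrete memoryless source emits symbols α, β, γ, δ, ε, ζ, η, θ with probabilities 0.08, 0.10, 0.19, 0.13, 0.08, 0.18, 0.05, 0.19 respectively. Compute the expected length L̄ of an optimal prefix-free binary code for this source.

Repeatedly combine the two least-probable nodes; the expected code length is the sum of the merged weights.
merge 1/20 + 2/25 → 13/100
merge 2/25 + 1/10 → 9/50
merge 13/100 + 13/100 → 13/50
merge 9/50 + 9/50 → 9/25
merge 19/100 + 19/100 → 19/50
merge 13/50 + 9/25 → 31/50
merge 19/50 + 31/50 → 1
L = 13/100 + 9/50 + 13/50 + 9/25 + 19/50 + 31/50 + 1 = 293/100 = 2.93 bits/symbol.

2.93 bits/symbol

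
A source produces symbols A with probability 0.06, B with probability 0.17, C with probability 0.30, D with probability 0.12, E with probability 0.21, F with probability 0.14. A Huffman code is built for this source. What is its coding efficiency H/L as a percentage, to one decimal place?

97.8%

Entropy H = −Σ p log₂ p ≈ 2.4362 bits.
Huffman merges: 3/50+3/25→9/50; 7/50+17/100→31/100; 9/50+21/100→39/100; 3/10+31/100→61/100; 39/100+61/100→1. L = 249/100 ≈ 2.4900.
Efficiency = H/L = 2.4362/2.4900 = 97.8%.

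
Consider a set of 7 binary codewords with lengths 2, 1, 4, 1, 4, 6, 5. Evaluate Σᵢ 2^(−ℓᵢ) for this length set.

1.421875

With common denominator 2^6 = 64: Σ 2^(−ℓᵢ) = 16/64 + 32/64 + 4/64 + 32/64 + 4/64 + 1/64 + 2/64 = 91/64 = 1.421875.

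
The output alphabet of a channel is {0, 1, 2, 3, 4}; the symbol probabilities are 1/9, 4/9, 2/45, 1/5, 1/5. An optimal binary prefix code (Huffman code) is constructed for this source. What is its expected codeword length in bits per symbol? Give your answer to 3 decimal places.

2.067 bits/symbol

Repeatedly combine the two least-probable nodes; the expected code length is the sum of the merged weights.
merge 2/45 + 1/9 → 7/45
merge 7/45 + 1/5 → 16/45
merge 1/5 + 16/45 → 5/9
merge 4/9 + 5/9 → 1
L = 7/45 + 16/45 + 5/9 + 1 = 31/15 ≈ 2.067 bits/symbol.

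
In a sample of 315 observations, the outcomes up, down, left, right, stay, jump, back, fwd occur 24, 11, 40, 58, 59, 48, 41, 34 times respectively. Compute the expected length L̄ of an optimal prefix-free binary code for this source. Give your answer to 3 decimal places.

2.924 bits/symbol

Probabilities are the counts divided by 315.
Repeatedly combine the two least-probable nodes; the expected code length is the sum of the merged weights.
merge 11/315 + 8/105 → 1/9
merge 34/315 + 1/9 → 23/105
merge 8/63 + 41/315 → 9/35
merge 16/105 + 58/315 → 106/315
merge 59/315 + 23/105 → 128/315
merge 9/35 + 106/315 → 187/315
merge 128/315 + 187/315 → 1
L = 1/9 + 23/105 + 9/35 + 106/315 + 128/315 + 187/315 + 1 = 307/105 ≈ 2.924 bits/symbol.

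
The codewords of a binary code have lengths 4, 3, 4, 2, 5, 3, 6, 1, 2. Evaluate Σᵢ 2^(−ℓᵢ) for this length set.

With common denominator 2^6 = 64: Σ 2^(−ℓᵢ) = 4/64 + 8/64 + 4/64 + 16/64 + 2/64 + 8/64 + 1/64 + 32/64 + 16/64 = 91/64 = 1.421875.

1.421875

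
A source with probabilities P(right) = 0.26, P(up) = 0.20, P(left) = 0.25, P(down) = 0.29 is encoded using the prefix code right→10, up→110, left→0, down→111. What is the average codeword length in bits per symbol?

2.24 bits/symbol

L̄ = Σ pᵢ·ℓᵢ = 0.26·2 + 0.20·3 + 0.25·1 + 0.29·3 = 2.24 bits/symbol.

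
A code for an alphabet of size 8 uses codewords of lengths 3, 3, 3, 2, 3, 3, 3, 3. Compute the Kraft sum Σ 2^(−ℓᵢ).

With common denominator 2^3 = 8: Σ 2^(−ℓᵢ) = 1/8 + 1/8 + 1/8 + 2/8 + 1/8 + 1/8 + 1/8 + 1/8 = 9/8 = 1.125.

1.125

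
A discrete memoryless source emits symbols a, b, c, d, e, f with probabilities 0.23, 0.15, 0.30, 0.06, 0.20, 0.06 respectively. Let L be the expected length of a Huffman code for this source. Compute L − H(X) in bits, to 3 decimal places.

0.019 bits

Entropy H = −Σ p log₂ p ≈ 2.3708 bits.
Huffman merges: 3/50+3/50→3/25; 3/25+3/20→27/100; 1/5+23/100→43/100; 27/100+3/10→57/100; 43/100+57/100→1. L = 239/100 ≈ 2.3900.
L − H = 2.3900 − 2.3708 = 0.019 bits.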